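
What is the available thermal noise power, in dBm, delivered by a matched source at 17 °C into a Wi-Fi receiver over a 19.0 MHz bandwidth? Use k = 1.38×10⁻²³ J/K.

−101.2 dBm

T = 17 °C + 273.15 = 290.15 K
P_n = kTB = 1.38×10⁻²³ × 290.15 × 1.90×10⁷ = 7.61×10⁻¹⁴ W
In dBm: 10 log₁₀(7.61×10⁻¹⁴ / 10⁻³) = −101.2 dBm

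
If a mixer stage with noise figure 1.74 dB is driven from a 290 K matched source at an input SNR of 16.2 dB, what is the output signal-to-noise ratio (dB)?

By definition F = SNR_in/SNR_out, so in dB: SNR_out = SNR_in − NF
SNR_out = 16.2 − 1.74 = 14.46 dB

14.46 dB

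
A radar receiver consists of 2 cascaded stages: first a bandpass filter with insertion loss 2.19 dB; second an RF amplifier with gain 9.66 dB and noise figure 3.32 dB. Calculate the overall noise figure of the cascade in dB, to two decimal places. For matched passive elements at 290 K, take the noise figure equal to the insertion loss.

Convert to linear (a loss of L dB is a gain of −L dB): F_i = 10^(NF_i/10), G_i = 10^(G_i,dB/10)
  Stage 1: F_1 = 10^(2.19/10) = 1.656, G_1 = 10^(−2.19/10) = 0.6039
  Stage 2: F_2 = 10^(3.32/10) = 2.148, G_2 = 10^(9.66/10) = 9.247
Friis cascade:
  F = 1.656 + (2.148 − 1)/0.6039 = 3.556
NF = 10 log₁₀(3.556) = 5.51 dB

5.51 dB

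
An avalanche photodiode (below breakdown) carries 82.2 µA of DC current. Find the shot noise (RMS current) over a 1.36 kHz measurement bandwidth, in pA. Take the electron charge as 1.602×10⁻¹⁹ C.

I_n = √(2qI·B)
2qI·B = 2 × 1.602×10⁻¹⁹ × 8.22×10⁻⁵ × 1.36×10³ = 3.58×10⁻²⁰ A²
I_n = √(3.58×10⁻²⁰) = 1.89×10⁻¹⁰ A = 189 pA

189 pA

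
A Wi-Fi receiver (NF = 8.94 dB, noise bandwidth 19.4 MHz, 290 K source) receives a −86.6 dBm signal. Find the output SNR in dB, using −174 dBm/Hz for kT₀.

5.6 dB

Noise floor: N = −174 + 10 log₁₀(B) + NF
10 log₁₀(1.94×10⁷) = 72.88 dB
N = −174 + 72.88 + 8.94 = −92.18 dBm
SNR = P_sig − N = −86.6 − (−92.18) = 5.58 dB → 5.6 dB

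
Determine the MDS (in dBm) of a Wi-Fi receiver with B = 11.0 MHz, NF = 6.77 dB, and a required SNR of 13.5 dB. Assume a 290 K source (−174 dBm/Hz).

Sensitivity = −174 + 10 log₁₀(B) + NF + SNR_min
= −174 + 70.41 + 6.77 + 13.5
= −83.32 dBm → −83.3 dBm

−83.3 dBm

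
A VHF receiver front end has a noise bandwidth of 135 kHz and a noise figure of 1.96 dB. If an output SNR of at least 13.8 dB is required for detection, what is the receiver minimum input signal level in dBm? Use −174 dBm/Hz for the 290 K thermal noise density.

−106.9 dBm

Sensitivity = −174 + 10 log₁₀(B) + NF + SNR_min
= −174 + 51.3 + 1.96 + 13.8
= −106.94 dBm → −106.9 dBm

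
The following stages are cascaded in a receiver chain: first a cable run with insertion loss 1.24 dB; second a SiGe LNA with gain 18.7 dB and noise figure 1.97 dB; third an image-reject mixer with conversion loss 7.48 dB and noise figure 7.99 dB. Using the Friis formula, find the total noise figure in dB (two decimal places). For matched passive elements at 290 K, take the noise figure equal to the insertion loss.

Convert to linear (a loss of L dB is a gain of −L dB): F_i = 10^(NF_i/10), G_i = 10^(G_i,dB/10)
  Stage 1: F_1 = 10^(1.24/10) = 1.330, G_1 = 10^(−1.24/10) = 0.7516
  Stage 2: F_2 = 10^(1.97/10) = 1.574, G_2 = 10^(18.7/10) = 74.13
  Stage 3: F_3 = 10^(7.99/10) = 6.295, G_3 = 10^(−7.48/10) = 0.1786
Friis cascade:
  F = 1.330 + (1.574 − 1)/0.7516 + (6.295 − 1)/55.72 = 2.189
NF = 10 log₁₀(2.189) = 3.40 dB

3.40 dB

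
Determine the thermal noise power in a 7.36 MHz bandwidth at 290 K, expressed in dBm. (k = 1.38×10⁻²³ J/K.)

−105.3 dBm

P_n = kTB = 1.38×10⁻²³ × 290 × 7.36×10⁶ = 2.95×10⁻¹⁴ W
In dBm: 10 log₁₀(2.95×10⁻¹⁴ / 10⁻³) = −105.3 dBm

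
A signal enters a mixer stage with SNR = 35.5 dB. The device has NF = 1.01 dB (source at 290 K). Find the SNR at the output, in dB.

34.49 dB

By definition F = SNR_in/SNR_out, so in dB: SNR_out = SNR_in − NF
SNR_out = 35.5 − 1.01 = 34.49 dB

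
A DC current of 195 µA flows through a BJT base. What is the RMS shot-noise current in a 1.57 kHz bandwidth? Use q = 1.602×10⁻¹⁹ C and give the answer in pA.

I_n = √(2qI·B)
2qI·B = 2 × 1.602×10⁻¹⁹ × 1.95×10⁻⁴ × 1.57×10³ = 9.81×10⁻²⁰ A²
I_n = √(9.81×10⁻²⁰) = 3.13×10⁻¹⁰ A = 313 pA

313 pA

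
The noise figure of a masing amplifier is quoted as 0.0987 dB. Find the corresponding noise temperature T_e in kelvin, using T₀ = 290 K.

6.67 K

F = 10^(0.0987/10) = 1.02299
T_e = (F − 1)·T₀ = (1.02299 − 1) × 290 = 6.67 K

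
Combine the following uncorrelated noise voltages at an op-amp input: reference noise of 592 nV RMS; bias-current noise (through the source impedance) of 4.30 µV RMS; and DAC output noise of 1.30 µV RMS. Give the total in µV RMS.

Uncorrelated sources add in power (mean-square): V_tot = √(ΣV_i²)
V_tot = √[(5.92×10⁻⁷)² + (4.30×10⁻⁶)² + (1.30×10⁻⁶)²] = 4.53×10⁻⁶ V = 4.53 µV

4.53 µV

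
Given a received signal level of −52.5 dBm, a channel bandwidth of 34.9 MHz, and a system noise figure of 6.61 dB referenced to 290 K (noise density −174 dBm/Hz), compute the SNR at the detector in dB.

Noise floor: N = −174 + 10 log₁₀(B) + NF
10 log₁₀(3.49×10⁷) = 75.43 dB
N = −174 + 75.43 + 6.61 = −91.96 dBm
SNR = P_sig − N = −52.5 − (−91.96) = 39.46 dB → 39.5 dB

39.5 dB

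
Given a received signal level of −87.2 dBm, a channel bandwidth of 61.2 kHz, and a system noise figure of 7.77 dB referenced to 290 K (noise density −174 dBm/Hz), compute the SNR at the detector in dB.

31.2 dB

Noise floor: N = −174 + 10 log₁₀(B) + NF
10 log₁₀(6.12×10⁴) = 47.87 dB
N = −174 + 47.87 + 7.77 = −118.36 dBm
SNR = P_sig − N = −87.2 − (−118.36) = 31.16 dB → 31.2 dB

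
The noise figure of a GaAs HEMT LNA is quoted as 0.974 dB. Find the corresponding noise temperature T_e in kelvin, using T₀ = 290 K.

72.9 K

F = 10^(0.974/10) = 1.25141
T_e = (F − 1)·T₀ = (1.25141 − 1) × 290 = 72.9 K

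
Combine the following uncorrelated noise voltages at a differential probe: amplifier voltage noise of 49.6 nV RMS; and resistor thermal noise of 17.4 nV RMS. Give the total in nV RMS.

52.6 nV

Uncorrelated sources add in power (mean-square): V_tot = √(ΣV_i²)
V_tot = √[(4.96×10⁻⁸)² + (1.74×10⁻⁸)²] = 5.26×10⁻⁸ V = 52.6 nV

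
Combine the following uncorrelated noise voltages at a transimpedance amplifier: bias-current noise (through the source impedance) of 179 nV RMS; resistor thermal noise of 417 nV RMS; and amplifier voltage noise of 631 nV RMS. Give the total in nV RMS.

777 nV

Uncorrelated sources add in power (mean-square): V_tot = √(ΣV_i²)
V_tot = √[(1.79×10⁻⁷)² + (4.17×10⁻⁷)² + (6.31×10⁻⁷)²] = 7.77×10⁻⁷ V = 777 nV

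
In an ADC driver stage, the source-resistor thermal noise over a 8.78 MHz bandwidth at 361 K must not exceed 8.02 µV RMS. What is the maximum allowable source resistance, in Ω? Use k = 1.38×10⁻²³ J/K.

Johnson–Nyquist: V_n = √(4kTRB) ⇒ R = V_n² / (4kTB)
4kTB = 4 × 1.38×10⁻²³ × 361 × 8.78×10⁶ = 1.75×10⁻¹³
R = (8.02×10⁻⁶)² / 1.75×10⁻¹³ = 3.68×10² Ω = 368 Ω

368 Ω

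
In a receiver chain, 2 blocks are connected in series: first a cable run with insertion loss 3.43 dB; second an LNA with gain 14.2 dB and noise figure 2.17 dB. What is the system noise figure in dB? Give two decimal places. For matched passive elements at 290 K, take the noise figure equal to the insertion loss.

5.60 dB

Convert to linear (a loss of L dB is a gain of −L dB): F_i = 10^(NF_i/10), G_i = 10^(G_i,dB/10)
  Stage 1: F_1 = 10^(3.43/10) = 2.203, G_1 = 10^(−3.43/10) = 0.4539
  Stage 2: F_2 = 10^(2.17/10) = 1.648, G_2 = 10^(14.2/10) = 26.30
Friis cascade:
  F = 2.203 + (1.648 − 1)/0.4539 = 3.631
NF = 10 log₁₀(3.631) = 5.60 dB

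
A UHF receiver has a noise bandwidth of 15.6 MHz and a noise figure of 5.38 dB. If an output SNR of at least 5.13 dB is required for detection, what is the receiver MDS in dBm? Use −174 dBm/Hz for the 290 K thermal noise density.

−91.6 dBm

Sensitivity = −174 + 10 log₁₀(B) + NF + SNR_min
= −174 + 71.93 + 5.38 + 5.13
= −91.56 dBm → −91.6 dBm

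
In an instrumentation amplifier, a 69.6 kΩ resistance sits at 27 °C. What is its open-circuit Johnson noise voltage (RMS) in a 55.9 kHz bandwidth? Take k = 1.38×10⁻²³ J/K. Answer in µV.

T = 27 °C + 273.15 = 300.15 K
V_n = √(4kTRB)
4kTRB = 4 × 1.38×10⁻²³ × 300.15 × 6.96×10⁴ × 5.59×10⁴ = 6.45×10⁻¹¹ V²
V_n = √(6.45×10⁻¹¹) = 8.03×10⁻⁶ V = 8.03 µV

8.03 µV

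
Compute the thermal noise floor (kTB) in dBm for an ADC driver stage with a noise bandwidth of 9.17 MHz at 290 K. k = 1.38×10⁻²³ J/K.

P_n = kTB = 1.38×10⁻²³ × 290 × 9.17×10⁶ = 3.67×10⁻¹⁴ W
In dBm: 10 log₁₀(3.67×10⁻¹⁴ / 10⁻³) = −104.4 dBm

−104.4 dBm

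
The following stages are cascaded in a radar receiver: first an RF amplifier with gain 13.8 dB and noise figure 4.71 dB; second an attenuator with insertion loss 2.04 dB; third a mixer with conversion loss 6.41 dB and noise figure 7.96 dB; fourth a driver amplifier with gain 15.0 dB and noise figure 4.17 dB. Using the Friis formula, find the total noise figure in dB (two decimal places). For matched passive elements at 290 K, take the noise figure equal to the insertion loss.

5.80 dB

Convert to linear (a loss of L dB is a gain of −L dB): F_i = 10^(NF_i/10), G_i = 10^(G_i,dB/10)
  Stage 1: F_1 = 10^(4.71/10) = 2.958, G_1 = 10^(13.8/10) = 23.99
  Stage 2: F_2 = 10^(2.04/10) = 1.600, G_2 = 10^(−2.04/10) = 0.6252
  Stage 3: F_3 = 10^(7.96/10) = 6.252, G_3 = 10^(−6.41/10) = 0.2286
  Stage 4: F_4 = 10^(4.17/10) = 2.612, G_4 = 10^(15.0/10) = 31.62
Friis cascade:
  F = 2.958 + (1.600 − 1)/23.99 + (6.252 − 1)/15.00 + (2.612 − 1)/3.428 = 3.804
NF = 10 log₁₀(3.804) = 5.80 dB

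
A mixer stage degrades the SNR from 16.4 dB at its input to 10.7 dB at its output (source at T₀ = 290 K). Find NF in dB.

NF (dB) = SNR_in(dB) − SNR_out(dB) when the source is at T₀
NF = 16.4 − 10.7 = 5.7 dB

5.7 dB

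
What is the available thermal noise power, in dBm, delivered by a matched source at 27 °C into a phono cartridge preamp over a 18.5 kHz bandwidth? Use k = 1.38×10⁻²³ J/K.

−131.2 dBm

T = 27 °C + 273.15 = 300.15 K
P_n = kTB = 1.38×10⁻²³ × 300.15 × 1.85×10⁴ = 7.66×10⁻¹⁷ W
In dBm: 10 log₁₀(7.66×10⁻¹⁷ / 10⁻³) = −131.2 dBm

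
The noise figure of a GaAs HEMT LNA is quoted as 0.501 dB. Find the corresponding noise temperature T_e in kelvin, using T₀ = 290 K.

35.5 K

F = 10^(0.501/10) = 1.12228
T_e = (F − 1)·T₀ = (1.12228 − 1) × 290 = 35.5 K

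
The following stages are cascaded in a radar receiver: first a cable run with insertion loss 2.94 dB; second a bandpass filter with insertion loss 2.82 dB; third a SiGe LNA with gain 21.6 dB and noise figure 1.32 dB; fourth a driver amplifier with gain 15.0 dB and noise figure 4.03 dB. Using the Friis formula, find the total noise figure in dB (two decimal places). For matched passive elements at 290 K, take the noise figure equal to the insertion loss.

Convert to linear (a loss of L dB is a gain of −L dB): F_i = 10^(NF_i/10), G_i = 10^(G_i,dB/10)
  Stage 1: F_1 = 10^(2.94/10) = 1.968, G_1 = 10^(−2.94/10) = 0.5082
  Stage 2: F_2 = 10^(2.82/10) = 1.914, G_2 = 10^(−2.82/10) = 0.5224
  Stage 3: F_3 = 10^(1.32/10) = 1.355, G_3 = 10^(21.6/10) = 144.5
  Stage 4: F_4 = 10^(4.03/10) = 2.529, G_4 = 10^(15.0/10) = 31.62
Friis cascade:
  F = 1.968 + (1.914 − 1)/0.5082 + (1.355 − 1)/0.2655 + (2.529 − 1)/38.37 = 5.145
NF = 10 log₁₀(5.145) = 7.11 dB

7.11 dB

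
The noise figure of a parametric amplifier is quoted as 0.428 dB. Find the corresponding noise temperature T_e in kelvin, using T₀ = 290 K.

30.0 K

F = 10^(0.428/10) = 1.10357
T_e = (F − 1)·T₀ = (1.10357 − 1) × 290 = 30.0 K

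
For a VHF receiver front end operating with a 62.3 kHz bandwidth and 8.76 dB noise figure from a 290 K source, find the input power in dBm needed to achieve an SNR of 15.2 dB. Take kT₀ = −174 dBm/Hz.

−102.1 dBm

Sensitivity = −174 + 10 log₁₀(B) + NF + SNR_min
= −174 + 47.94 + 8.76 + 15.2
= −102.10 dBm → −102.1 dBm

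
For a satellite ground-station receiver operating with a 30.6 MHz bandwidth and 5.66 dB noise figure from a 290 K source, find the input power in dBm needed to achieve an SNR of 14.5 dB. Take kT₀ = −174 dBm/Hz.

Sensitivity = −174 + 10 log₁₀(B) + NF + SNR_min
= −174 + 74.86 + 5.66 + 14.5
= −78.98 dBm → −79.0 dBm

−79.0 dBm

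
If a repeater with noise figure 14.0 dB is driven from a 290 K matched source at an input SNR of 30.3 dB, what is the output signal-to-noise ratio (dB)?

By definition F = SNR_in/SNR_out, so in dB: SNR_out = SNR_in − NF
SNR_out = 30.3 − 14.0 = 16.3 dB

16.3 dB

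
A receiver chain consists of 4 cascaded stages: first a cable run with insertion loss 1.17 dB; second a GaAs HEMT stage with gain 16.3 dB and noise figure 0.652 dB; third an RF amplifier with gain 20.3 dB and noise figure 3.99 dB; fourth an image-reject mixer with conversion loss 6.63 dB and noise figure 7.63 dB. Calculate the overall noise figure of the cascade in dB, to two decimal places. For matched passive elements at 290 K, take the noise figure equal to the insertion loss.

1.96 dB

Convert to linear (a loss of L dB is a gain of −L dB): F_i = 10^(NF_i/10), G_i = 10^(G_i,dB/10)
  Stage 1: F_1 = 10^(1.17/10) = 1.309, G_1 = 10^(−1.17/10) = 0.7638
  Stage 2: F_2 = 10^(0.652/10) = 1.162, G_2 = 10^(16.3/10) = 42.66
  Stage 3: F_3 = 10^(3.99/10) = 2.506, G_3 = 10^(20.3/10) = 107.2
  Stage 4: F_4 = 10^(7.63/10) = 5.794, G_4 = 10^(−6.63/10) = 0.2173
Friis cascade:
  F = 1.309 + (1.162 − 1)/0.7638 + (2.506 − 1)/32.58 + (5.794 − 1)/3491 = 1.569
NF = 10 log₁₀(1.569) = 1.96 dB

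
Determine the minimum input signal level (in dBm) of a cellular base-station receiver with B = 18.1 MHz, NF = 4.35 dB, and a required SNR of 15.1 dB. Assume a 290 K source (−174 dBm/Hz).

Sensitivity = −174 + 10 log₁₀(B) + NF + SNR_min
= −174 + 72.58 + 4.35 + 15.1
= −81.97 dBm → −82.0 dBm

−82.0 dBm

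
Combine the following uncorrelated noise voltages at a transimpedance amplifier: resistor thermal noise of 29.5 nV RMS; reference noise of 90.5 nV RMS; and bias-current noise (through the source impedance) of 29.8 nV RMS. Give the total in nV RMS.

99.7 nV

Uncorrelated sources add in power (mean-square): V_tot = √(ΣV_i²)
V_tot = √[(2.95×10⁻⁸)² + (9.05×10⁻⁸)² + (2.98×10⁻⁸)²] = 9.97×10⁻⁸ V = 99.7 nV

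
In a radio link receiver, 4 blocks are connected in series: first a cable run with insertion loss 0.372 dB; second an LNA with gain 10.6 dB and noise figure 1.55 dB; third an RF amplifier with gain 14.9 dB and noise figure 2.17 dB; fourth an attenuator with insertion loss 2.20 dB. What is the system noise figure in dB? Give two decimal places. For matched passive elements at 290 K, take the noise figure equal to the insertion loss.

Convert to linear (a loss of L dB is a gain of −L dB): F_i = 10^(NF_i/10), G_i = 10^(G_i,dB/10)
  Stage 1: F_1 = 10^(0.372/10) = 1.089, G_1 = 10^(−0.372/10) = 0.9179
  Stage 2: F_2 = 10^(1.55/10) = 1.429, G_2 = 10^(10.6/10) = 11.48
  Stage 3: F_3 = 10^(2.17/10) = 1.648, G_3 = 10^(14.9/10) = 30.90
  Stage 4: F_4 = 10^(2.20/10) = 1.660, G_4 = 10^(−2.20/10) = 0.6026
Friis cascade:
  F = 1.089 + (1.429 − 1)/0.9179 + (1.648 − 1)/10.54 + (1.660 − 1)/325.7 = 1.620
NF = 10 log₁₀(1.620) = 2.10 dB

2.10 dB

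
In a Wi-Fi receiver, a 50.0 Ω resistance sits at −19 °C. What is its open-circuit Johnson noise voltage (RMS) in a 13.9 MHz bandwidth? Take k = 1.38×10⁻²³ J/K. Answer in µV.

3.12 µV

T = −19 °C + 273.15 = 254.15 K
V_n = √(4kTRB)
4kTRB = 4 × 1.38×10⁻²³ × 254.15 × 5.00×10¹ × 1.39×10⁷ = 9.75×10⁻¹² V²
V_n = √(9.75×10⁻¹²) = 3.12×10⁻⁶ V = 3.12 µV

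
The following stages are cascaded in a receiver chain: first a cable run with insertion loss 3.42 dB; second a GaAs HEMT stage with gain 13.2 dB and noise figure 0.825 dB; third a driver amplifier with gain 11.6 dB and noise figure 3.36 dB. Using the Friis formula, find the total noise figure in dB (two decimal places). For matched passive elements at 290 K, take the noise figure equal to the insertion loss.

Convert to linear (a loss of L dB is a gain of −L dB): F_i = 10^(NF_i/10), G_i = 10^(G_i,dB/10)
  Stage 1: F_1 = 10^(3.42/10) = 2.198, G_1 = 10^(−3.42/10) = 0.4550
  Stage 2: F_2 = 10^(0.825/10) = 1.209, G_2 = 10^(13.2/10) = 20.89
  Stage 3: F_3 = 10^(3.36/10) = 2.168, G_3 = 10^(11.6/10) = 14.45
Friis cascade:
  F = 2.198 + (1.209 − 1)/0.4550 + (2.168 − 1)/9.506 = 2.781
NF = 10 log₁₀(2.781) = 4.44 dB

4.44 dB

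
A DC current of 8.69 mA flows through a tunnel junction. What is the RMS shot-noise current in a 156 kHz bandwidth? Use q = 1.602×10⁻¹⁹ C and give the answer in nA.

20.8 nA

I_n = √(2qI·B)
2qI·B = 2 × 1.602×10⁻¹⁹ × 8.69×10⁻³ × 1.56×10⁵ = 4.34×10⁻¹⁶ A²
I_n = √(4.34×10⁻¹⁶) = 2.08×10⁻⁸ A = 20.8 nA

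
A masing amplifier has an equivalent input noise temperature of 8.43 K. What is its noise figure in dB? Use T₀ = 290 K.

0.124 dB

F = 1 + T_e/T₀ = 1 + 8.43/290 = 1.02907
NF = 10 log₁₀(1.02907) = 0.124 dB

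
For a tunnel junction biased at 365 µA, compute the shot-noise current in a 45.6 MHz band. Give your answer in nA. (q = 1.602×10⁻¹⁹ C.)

73.0 nA

I_n = √(2qI·B)
2qI·B = 2 × 1.602×10⁻¹⁹ × 3.65×10⁻⁴ × 4.56×10⁷ = 5.33×10⁻¹⁵ A²
I_n = √(5.33×10⁻¹⁵) = 7.30×10⁻⁸ A = 73.0 nA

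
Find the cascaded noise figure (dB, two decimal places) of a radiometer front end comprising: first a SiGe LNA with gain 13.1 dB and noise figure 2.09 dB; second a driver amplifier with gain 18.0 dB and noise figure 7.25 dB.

Convert to linear (a loss of L dB is a gain of −L dB): F_i = 10^(NF_i/10), G_i = 10^(G_i,dB/10)
  Stage 1: F_1 = 10^(2.09/10) = 1.618, G_1 = 10^(13.1/10) = 20.42
  Stage 2: F_2 = 10^(7.25/10) = 5.309, G_2 = 10^(18.0/10) = 63.10
Friis cascade:
  F = 1.618 + (5.309 − 1)/20.42 = 1.829
NF = 10 log₁₀(1.829) = 2.62 dB

2.62 dB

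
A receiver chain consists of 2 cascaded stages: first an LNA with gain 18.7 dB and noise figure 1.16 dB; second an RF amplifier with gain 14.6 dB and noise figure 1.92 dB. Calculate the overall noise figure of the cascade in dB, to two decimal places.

Convert to linear (a loss of L dB is a gain of −L dB): F_i = 10^(NF_i/10), G_i = 10^(G_i,dB/10)
  Stage 1: F_1 = 10^(1.16/10) = 1.306, G_1 = 10^(18.7/10) = 74.13
  Stage 2: F_2 = 10^(1.92/10) = 1.556, G_2 = 10^(14.6/10) = 28.84
Friis cascade:
  F = 1.306 + (1.556 − 1)/74.13 = 1.314
NF = 10 log₁₀(1.314) = 1.18 dB

1.18 dB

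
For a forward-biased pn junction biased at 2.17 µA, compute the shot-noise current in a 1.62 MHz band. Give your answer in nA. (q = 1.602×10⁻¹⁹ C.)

I_n = √(2qI·B)
2qI·B = 2 × 1.602×10⁻¹⁹ × 2.17×10⁻⁶ × 1.62×10⁶ = 1.13×10⁻¹⁸ A²
I_n = √(1.13×10⁻¹⁸) = 1.06×10⁻⁹ A = 1.06 nA

1.06 nA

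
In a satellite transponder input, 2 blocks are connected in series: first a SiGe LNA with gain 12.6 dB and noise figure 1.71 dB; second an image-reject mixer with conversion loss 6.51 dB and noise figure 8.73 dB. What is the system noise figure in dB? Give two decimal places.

2.64 dB

Convert to linear (a loss of L dB is a gain of −L dB): F_i = 10^(NF_i/10), G_i = 10^(G_i,dB/10)
  Stage 1: F_1 = 10^(1.71/10) = 1.483, G_1 = 10^(12.6/10) = 18.20
  Stage 2: F_2 = 10^(8.73/10) = 7.464, G_2 = 10^(−6.51/10) = 0.2234
Friis cascade:
  F = 1.483 + (7.464 − 1)/18.20 = 1.838
NF = 10 log₁₀(1.838) = 2.64 dB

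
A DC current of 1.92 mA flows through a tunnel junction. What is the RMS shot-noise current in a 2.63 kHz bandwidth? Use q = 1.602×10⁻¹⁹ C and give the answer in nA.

I_n = √(2qI·B)
2qI·B = 2 × 1.602×10⁻¹⁹ × 1.92×10⁻³ × 2.63×10³ = 1.62×10⁻¹⁸ A²
I_n = √(1.62×10⁻¹⁸) = 1.27×10⁻⁹ A = 1.27 nA

1.27 nA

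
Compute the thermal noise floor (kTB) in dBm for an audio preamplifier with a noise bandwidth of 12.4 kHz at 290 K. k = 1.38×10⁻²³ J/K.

−133.0 dBm

P_n = kTB = 1.38×10⁻²³ × 290 × 1.24×10⁴ = 4.96×10⁻¹⁷ W
In dBm: 10 log₁₀(4.96×10⁻¹⁷ / 10⁻³) = −133.0 dBm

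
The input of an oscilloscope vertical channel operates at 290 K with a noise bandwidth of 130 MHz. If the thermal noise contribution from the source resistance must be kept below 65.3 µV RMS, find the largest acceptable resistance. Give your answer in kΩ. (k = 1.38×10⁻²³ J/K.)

Johnson–Nyquist: V_n = √(4kTRB) ⇒ R = V_n² / (4kTB)
4kTB = 4 × 1.38×10⁻²³ × 290 × 1.30×10⁸ = 2.08×10⁻¹²
R = (6.53×10⁻⁵)² / 2.08×10⁻¹² = 2.05×10³ Ω = 2.05 kΩ

2.05 kΩ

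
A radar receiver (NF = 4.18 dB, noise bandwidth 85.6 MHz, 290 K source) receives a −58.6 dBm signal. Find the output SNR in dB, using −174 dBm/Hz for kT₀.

Noise floor: N = −174 + 10 log₁₀(B) + NF
10 log₁₀(8.56×10⁷) = 79.32 dB
N = −174 + 79.32 + 4.18 = −90.50 dBm
SNR = P_sig − N = −58.6 − (−90.50) = 31.90 dB → 31.9 dB

31.9 dB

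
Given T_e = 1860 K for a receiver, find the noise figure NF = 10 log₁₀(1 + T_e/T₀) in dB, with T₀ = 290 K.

F = 1 + T_e/T₀ = 1 + 1860/290 = 7.41379
NF = 10 log₁₀(7.41379) = 8.70 dB

8.70 dB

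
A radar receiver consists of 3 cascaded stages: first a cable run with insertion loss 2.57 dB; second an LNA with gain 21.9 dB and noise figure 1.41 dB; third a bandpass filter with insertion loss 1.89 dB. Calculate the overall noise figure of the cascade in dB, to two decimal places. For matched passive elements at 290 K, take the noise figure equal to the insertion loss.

3.99 dB

Convert to linear (a loss of L dB is a gain of −L dB): F_i = 10^(NF_i/10), G_i = 10^(G_i,dB/10)
  Stage 1: F_1 = 10^(2.57/10) = 1.807, G_1 = 10^(−2.57/10) = 0.5534
  Stage 2: F_2 = 10^(1.41/10) = 1.384, G_2 = 10^(21.9/10) = 154.9
  Stage 3: F_3 = 10^(1.89/10) = 1.545, G_3 = 10^(−1.89/10) = 0.6471
Friis cascade:
  F = 1.807 + (1.384 − 1)/0.5534 + (1.545 − 1)/85.70 = 2.507
NF = 10 log₁₀(2.507) = 3.99 dB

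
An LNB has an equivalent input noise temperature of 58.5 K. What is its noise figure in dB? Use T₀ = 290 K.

F = 1 + T_e/T₀ = 1 + 58.5/290 = 1.20172
NF = 10 log₁₀(1.20172) = 0.798 dB

0.798 dB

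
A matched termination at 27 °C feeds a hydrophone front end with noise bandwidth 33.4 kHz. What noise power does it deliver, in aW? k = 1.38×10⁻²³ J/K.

T = 27 °C + 273.15 = 300.15 K
P_n = kTB = 1.38×10⁻²³ × 300.15 × 3.34×10⁴ = 1.38×10⁻¹⁶ W = 138 aW

138 aW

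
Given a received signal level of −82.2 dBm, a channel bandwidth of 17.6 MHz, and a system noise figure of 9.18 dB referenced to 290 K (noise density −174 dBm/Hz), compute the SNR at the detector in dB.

10.2 dB

Noise floor: N = −174 + 10 log₁₀(B) + NF
10 log₁₀(1.76×10⁷) = 72.46 dB
N = −174 + 72.46 + 9.18 = −92.36 dBm
SNR = P_sig − N = −82.2 − (−92.36) = 10.16 dB → 10.2 dB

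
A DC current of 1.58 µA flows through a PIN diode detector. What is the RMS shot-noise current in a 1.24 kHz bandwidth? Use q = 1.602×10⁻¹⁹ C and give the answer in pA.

25.1 pA

I_n = √(2qI·B)
2qI·B = 2 × 1.602×10⁻¹⁹ × 1.58×10⁻⁶ × 1.24×10³ = 6.28×10⁻²² A²
I_n = √(6.28×10⁻²²) = 2.51×10⁻¹¹ A = 25.1 pA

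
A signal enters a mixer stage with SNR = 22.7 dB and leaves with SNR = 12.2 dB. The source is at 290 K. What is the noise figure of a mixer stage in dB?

NF (dB) = SNR_in(dB) − SNR_out(dB) when the source is at T₀
NF = 22.7 − 12.2 = 10.5 dB

10.5 dB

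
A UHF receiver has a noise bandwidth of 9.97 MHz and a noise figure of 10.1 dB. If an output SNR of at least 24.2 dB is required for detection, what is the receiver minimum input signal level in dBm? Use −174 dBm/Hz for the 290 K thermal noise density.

Sensitivity = −174 + 10 log₁₀(B) + NF + SNR_min
= −174 + 69.99 + 10.1 + 24.2
= −69.71 dBm → −69.7 dBm

−69.7 dBm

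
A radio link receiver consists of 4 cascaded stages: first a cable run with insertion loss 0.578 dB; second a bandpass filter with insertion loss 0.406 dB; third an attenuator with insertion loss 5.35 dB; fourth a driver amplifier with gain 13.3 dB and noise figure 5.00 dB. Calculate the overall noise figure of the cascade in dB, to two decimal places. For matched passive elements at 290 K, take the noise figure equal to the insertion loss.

Convert to linear (a loss of L dB is a gain of −L dB): F_i = 10^(NF_i/10), G_i = 10^(G_i,dB/10)
  Stage 1: F_1 = 10^(0.578/10) = 1.142, G_1 = 10^(−0.578/10) = 0.8754
  Stage 2: F_2 = 10^(0.406/10) = 1.098, G_2 = 10^(−0.406/10) = 0.9108
  Stage 3: F_3 = 10^(5.35/10) = 3.428, G_3 = 10^(−5.35/10) = 0.2917
  Stage 4: F_4 = 10^(5.00/10) = 3.162, G_4 = 10^(13.3/10) = 21.38
Friis cascade:
  F = 1.142 + (1.098 − 1)/0.8754 + (3.428 − 1)/0.7973 + (3.162 − 1)/0.2326 = 13.60
NF = 10 log₁₀(13.60) = 11.33 dB

11.33 dB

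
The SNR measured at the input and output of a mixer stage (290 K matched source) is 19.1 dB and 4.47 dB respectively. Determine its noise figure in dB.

NF (dB) = SNR_in(dB) − SNR_out(dB) when the source is at T₀
NF = 19.1 − 4.47 = 14.63 dB

14.63 dB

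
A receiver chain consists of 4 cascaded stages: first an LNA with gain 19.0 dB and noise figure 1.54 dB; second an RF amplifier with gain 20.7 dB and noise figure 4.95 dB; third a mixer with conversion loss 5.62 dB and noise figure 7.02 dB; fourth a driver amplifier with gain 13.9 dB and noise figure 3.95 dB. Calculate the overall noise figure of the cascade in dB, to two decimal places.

1.62 dB

Convert to linear (a loss of L dB is a gain of −L dB): F_i = 10^(NF_i/10), G_i = 10^(G_i,dB/10)
  Stage 1: F_1 = 10^(1.54/10) = 1.426, G_1 = 10^(19.0/10) = 79.43
  Stage 2: F_2 = 10^(4.95/10) = 3.126, G_2 = 10^(20.7/10) = 117.5
  Stage 3: F_3 = 10^(7.02/10) = 5.035, G_3 = 10^(−5.62/10) = 0.2742
  Stage 4: F_4 = 10^(3.95/10) = 2.483, G_4 = 10^(13.9/10) = 24.55
Friis cascade:
  F = 1.426 + (3.126 − 1)/79.43 + (5.035 − 1)/9333 + (2.483 − 1)/2559 = 1.453
NF = 10 log₁₀(1.453) = 1.62 dB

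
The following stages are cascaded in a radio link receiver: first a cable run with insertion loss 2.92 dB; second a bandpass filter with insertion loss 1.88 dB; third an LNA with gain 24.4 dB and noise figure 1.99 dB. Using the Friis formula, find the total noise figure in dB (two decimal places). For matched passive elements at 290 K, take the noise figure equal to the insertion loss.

6.79 dB

Convert to linear (a loss of L dB is a gain of −L dB): F_i = 10^(NF_i/10), G_i = 10^(G_i,dB/10)
  Stage 1: F_1 = 10^(2.92/10) = 1.959, G_1 = 10^(−2.92/10) = 0.5105
  Stage 2: F_2 = 10^(1.88/10) = 1.542, G_2 = 10^(−1.88/10) = 0.6486
  Stage 3: F_3 = 10^(1.99/10) = 1.581, G_3 = 10^(24.4/10) = 275.4
Friis cascade:
  F = 1.959 + (1.542 − 1)/0.5105 + (1.581 − 1)/0.3311 = 4.775
NF = 10 log₁₀(4.775) = 6.79 dB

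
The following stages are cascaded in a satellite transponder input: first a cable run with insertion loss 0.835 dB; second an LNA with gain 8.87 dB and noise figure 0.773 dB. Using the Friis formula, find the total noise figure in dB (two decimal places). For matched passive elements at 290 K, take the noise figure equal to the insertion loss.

Convert to linear (a loss of L dB is a gain of −L dB): F_i = 10^(NF_i/10), G_i = 10^(G_i,dB/10)
  Stage 1: F_1 = 10^(0.835/10) = 1.212, G_1 = 10^(−0.835/10) = 0.8251
  Stage 2: F_2 = 10^(0.773/10) = 1.195, G_2 = 10^(8.87/10) = 7.709
Friis cascade:
  F = 1.212 + (1.195 − 1)/0.8251 = 1.448
NF = 10 log₁₀(1.448) = 1.61 dB

1.61 dB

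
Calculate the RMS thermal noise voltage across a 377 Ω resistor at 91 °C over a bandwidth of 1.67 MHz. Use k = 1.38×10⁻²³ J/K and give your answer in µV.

T = 91 °C + 273.15 = 364.15 K
V_n = √(4kTRB)
4kTRB = 4 × 1.38×10⁻²³ × 364.15 × 3.77×10² × 1.67×10⁶ = 1.27×10⁻¹¹ V²
V_n = √(1.27×10⁻¹¹) = 3.56×10⁻⁶ V = 3.56 µV

3.56 µV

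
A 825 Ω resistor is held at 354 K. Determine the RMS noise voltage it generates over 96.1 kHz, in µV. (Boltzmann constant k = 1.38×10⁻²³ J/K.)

1.24 µV

V_n = √(4kTRB)
4kTRB = 4 × 1.38×10⁻²³ × 354 × 8.25×10² × 9.61×10⁴ = 1.55×10⁻¹² V²
V_n = √(1.55×10⁻¹²) = 1.24×10⁻⁶ V = 1.24 µV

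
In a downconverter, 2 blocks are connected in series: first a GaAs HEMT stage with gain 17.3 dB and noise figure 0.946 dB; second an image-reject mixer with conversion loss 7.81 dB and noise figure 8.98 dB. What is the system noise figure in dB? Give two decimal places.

1.37 dB

Convert to linear (a loss of L dB is a gain of −L dB): F_i = 10^(NF_i/10), G_i = 10^(G_i,dB/10)
  Stage 1: F_1 = 10^(0.946/10) = 1.243, G_1 = 10^(17.3/10) = 53.70
  Stage 2: F_2 = 10^(8.98/10) = 7.907, G_2 = 10^(−7.81/10) = 0.1656
Friis cascade:
  F = 1.243 + (7.907 − 1)/53.70 = 1.372
NF = 10 log₁₀(1.372) = 1.37 dB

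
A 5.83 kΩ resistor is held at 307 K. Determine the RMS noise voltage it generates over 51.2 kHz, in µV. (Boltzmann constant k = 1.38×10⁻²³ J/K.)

2.25 µV

V_n = √(4kTRB)
4kTRB = 4 × 1.38×10⁻²³ × 307 × 5.83×10³ × 5.12×10⁴ = 5.06×10⁻¹² V²
V_n = √(5.06×10⁻¹²) = 2.25×10⁻⁶ V = 2.25 µV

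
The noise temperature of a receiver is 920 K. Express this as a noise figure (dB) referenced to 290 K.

F = 1 + T_e/T₀ = 1 + 920/290 = 4.17241
NF = 10 log₁₀(4.17241) = 6.20 dB

6.20 dB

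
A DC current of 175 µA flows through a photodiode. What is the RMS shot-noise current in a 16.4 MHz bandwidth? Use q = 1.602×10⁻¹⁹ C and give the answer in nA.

I_n = √(2qI·B)
2qI·B = 2 × 1.602×10⁻¹⁹ × 1.75×10⁻⁴ × 1.64×10⁷ = 9.20×10⁻¹⁶ A²
I_n = √(9.20×10⁻¹⁶) = 3.03×10⁻⁸ A = 30.3 nA

30.3 nA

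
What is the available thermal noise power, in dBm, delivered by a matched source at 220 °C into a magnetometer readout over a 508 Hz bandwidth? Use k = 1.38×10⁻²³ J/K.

T = 220 °C + 273.15 = 493.15 K
P_n = kTB = 1.38×10⁻²³ × 493.15 × 5.08×10² = 3.46×10⁻¹⁸ W
In dBm: 10 log₁₀(3.46×10⁻¹⁸ / 10⁻³) = −144.6 dBm

−144.6 dBm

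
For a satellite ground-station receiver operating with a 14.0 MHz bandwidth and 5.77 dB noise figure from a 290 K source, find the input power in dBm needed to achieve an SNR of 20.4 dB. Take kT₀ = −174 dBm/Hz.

Sensitivity = −174 + 10 log₁₀(B) + NF + SNR_min
= −174 + 71.46 + 5.77 + 20.4
= −76.37 dBm → −76.4 dBm

−76.4 dBm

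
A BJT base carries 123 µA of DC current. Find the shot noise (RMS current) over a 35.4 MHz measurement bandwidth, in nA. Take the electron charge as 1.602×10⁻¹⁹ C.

37.4 nA

I_n = √(2qI·B)
2qI·B = 2 × 1.602×10⁻¹⁹ × 1.23×10⁻⁴ × 3.54×10⁷ = 1.40×10⁻¹⁵ A²
I_n = √(1.40×10⁻¹⁵) = 3.74×10⁻⁸ A = 37.4 nA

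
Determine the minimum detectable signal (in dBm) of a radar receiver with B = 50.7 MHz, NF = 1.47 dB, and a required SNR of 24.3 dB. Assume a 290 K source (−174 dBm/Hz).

−71.2 dBm

Sensitivity = −174 + 10 log₁₀(B) + NF + SNR_min
= −174 + 77.05 + 1.47 + 24.3
= −71.18 dBm → −71.2 dBm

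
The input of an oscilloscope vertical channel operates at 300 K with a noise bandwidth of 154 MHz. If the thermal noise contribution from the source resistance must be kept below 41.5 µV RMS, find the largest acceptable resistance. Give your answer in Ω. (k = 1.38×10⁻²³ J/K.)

Johnson–Nyquist: V_n = √(4kTRB) ⇒ R = V_n² / (4kTB)
4kTB = 4 × 1.38×10⁻²³ × 300 × 1.54×10⁸ = 2.55×10⁻¹²
R = (4.15×10⁻⁵)² / 2.55×10⁻¹² = 6.75×10² Ω = 675 Ω

675 Ω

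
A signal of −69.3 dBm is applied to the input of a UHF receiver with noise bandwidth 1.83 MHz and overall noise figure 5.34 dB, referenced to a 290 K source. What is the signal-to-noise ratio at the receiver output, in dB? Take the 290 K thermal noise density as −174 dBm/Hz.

Noise floor: N = −174 + 10 log₁₀(B) + NF
10 log₁₀(1.83×10⁶) = 62.62 dB
N = −174 + 62.62 + 5.34 = −106.04 dBm
SNR = P_sig − N = −69.3 − (−106.04) = 36.74 dB → 36.7 dB

36.7 dB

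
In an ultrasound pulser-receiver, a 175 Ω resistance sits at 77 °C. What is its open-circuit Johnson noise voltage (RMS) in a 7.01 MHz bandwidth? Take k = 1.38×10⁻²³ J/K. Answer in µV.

4.87 µV

T = 77 °C + 273.15 = 350.15 K
V_n = √(4kTRB)
4kTRB = 4 × 1.38×10⁻²³ × 350.15 × 1.75×10² × 7.01×10⁶ = 2.37×10⁻¹¹ V²
V_n = √(2.37×10⁻¹¹) = 4.87×10⁻⁶ V = 4.87 µV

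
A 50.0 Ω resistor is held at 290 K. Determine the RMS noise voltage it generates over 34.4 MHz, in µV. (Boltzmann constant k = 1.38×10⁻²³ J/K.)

V_n = √(4kTRB)
4kTRB = 4 × 1.38×10⁻²³ × 290 × 5.00×10¹ × 3.44×10⁷ = 2.75×10⁻¹¹ V²
V_n = √(2.75×10⁻¹¹) = 5.25×10⁻⁶ V = 5.25 µV

5.25 µV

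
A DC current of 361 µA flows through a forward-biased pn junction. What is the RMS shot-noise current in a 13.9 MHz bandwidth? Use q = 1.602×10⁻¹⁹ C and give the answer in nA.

40.1 nA

I_n = √(2qI·B)
2qI·B = 2 × 1.602×10⁻¹⁹ × 3.61×10⁻⁴ × 1.39×10⁷ = 1.61×10⁻¹⁵ A²
I_n = √(1.61×10⁻¹⁵) = 4.01×10⁻⁸ A = 40.1 nA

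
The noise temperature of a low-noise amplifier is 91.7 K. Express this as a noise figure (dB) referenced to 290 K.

F = 1 + T_e/T₀ = 1 + 91.7/290 = 1.31621
NF = 10 log₁₀(1.31621) = 1.19 dB

1.19 dB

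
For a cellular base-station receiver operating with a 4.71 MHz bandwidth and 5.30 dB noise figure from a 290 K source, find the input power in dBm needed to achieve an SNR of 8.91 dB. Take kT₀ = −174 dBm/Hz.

−93.1 dBm

Sensitivity = −174 + 10 log₁₀(B) + NF + SNR_min
= −174 + 66.73 + 5.30 + 8.91
= −93.06 dBm → −93.1 dBm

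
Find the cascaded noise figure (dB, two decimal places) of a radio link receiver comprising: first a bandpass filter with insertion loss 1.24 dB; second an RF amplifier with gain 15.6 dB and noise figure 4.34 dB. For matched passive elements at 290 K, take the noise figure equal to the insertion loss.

Convert to linear (a loss of L dB is a gain of −L dB): F_i = 10^(NF_i/10), G_i = 10^(G_i,dB/10)
  Stage 1: F_1 = 10^(1.24/10) = 1.330, G_1 = 10^(−1.24/10) = 0.7516
  Stage 2: F_2 = 10^(4.34/10) = 2.716, G_2 = 10^(15.6/10) = 36.31
Friis cascade:
  F = 1.330 + (2.716 − 1)/0.7516 = 3.614
NF = 10 log₁₀(3.614) = 5.58 dB

5.58 dB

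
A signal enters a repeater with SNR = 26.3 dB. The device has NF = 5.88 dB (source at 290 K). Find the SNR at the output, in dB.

By definition F = SNR_in/SNR_out, so in dB: SNR_out = SNR_in − NF
SNR_out = 26.3 − 5.88 = 20.42 dB

20.42 dB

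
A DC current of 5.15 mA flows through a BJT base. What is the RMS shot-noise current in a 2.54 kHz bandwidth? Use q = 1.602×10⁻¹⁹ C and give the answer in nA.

2.05 nA

I_n = √(2qI·B)
2qI·B = 2 × 1.602×10⁻¹⁹ × 5.15×10⁻³ × 2.54×10³ = 4.19×10⁻¹⁸ A²
I_n = √(4.19×10⁻¹⁸) = 2.05×10⁻⁹ A = 2.05 nA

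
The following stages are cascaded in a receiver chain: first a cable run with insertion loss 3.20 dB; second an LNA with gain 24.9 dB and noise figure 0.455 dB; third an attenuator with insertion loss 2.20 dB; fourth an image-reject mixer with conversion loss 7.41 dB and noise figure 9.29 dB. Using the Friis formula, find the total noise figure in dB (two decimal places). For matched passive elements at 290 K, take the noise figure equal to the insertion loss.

3.82 dB

Convert to linear (a loss of L dB is a gain of −L dB): F_i = 10^(NF_i/10), G_i = 10^(G_i,dB/10)
  Stage 1: F_1 = 10^(3.20/10) = 2.089, G_1 = 10^(−3.20/10) = 0.4786
  Stage 2: F_2 = 10^(0.455/10) = 1.110, G_2 = 10^(24.9/10) = 309.0
  Stage 3: F_3 = 10^(2.20/10) = 1.660, G_3 = 10^(−2.20/10) = 0.6026
  Stage 4: F_4 = 10^(9.29/10) = 8.492, G_4 = 10^(−7.41/10) = 0.1816
Friis cascade:
  F = 2.089 + (1.110 − 1)/0.4786 + (1.660 − 1)/147.9 + (8.492 − 1)/89.13 = 2.409
NF = 10 log₁₀(2.409) = 3.82 dB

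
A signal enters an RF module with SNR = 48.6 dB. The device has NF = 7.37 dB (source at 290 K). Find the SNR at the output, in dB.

41.23 dB

By definition F = SNR_in/SNR_out, so in dB: SNR_out = SNR_in − NF
SNR_out = 48.6 − 7.37 = 41.23 dB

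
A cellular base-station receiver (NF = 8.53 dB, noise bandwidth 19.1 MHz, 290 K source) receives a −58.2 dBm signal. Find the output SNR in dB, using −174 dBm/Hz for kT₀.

34.5 dB

Noise floor: N = −174 + 10 log₁₀(B) + NF
10 log₁₀(1.91×10⁷) = 72.81 dB
N = −174 + 72.81 + 8.53 = −92.66 dBm
SNR = P_sig − N = −58.2 − (−92.66) = 34.46 dB → 34.5 dB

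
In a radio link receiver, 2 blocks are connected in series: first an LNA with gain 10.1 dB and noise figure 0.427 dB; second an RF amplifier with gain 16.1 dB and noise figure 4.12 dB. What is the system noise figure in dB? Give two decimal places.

1.00 dB

Convert to linear (a loss of L dB is a gain of −L dB): F_i = 10^(NF_i/10), G_i = 10^(G_i,dB/10)
  Stage 1: F_1 = 10^(0.427/10) = 1.103, G_1 = 10^(10.1/10) = 10.23
  Stage 2: F_2 = 10^(4.12/10) = 2.582, G_2 = 10^(16.1/10) = 40.74
Friis cascade:
  F = 1.103 + (2.582 − 1)/10.23 = 1.258
NF = 10 log₁₀(1.258) = 1.00 dB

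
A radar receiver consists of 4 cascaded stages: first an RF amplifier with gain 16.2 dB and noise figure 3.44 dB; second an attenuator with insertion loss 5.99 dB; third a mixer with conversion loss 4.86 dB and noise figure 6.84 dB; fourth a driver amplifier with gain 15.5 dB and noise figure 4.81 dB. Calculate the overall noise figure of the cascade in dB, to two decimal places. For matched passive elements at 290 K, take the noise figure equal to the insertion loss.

5.10 dB

Convert to linear (a loss of L dB is a gain of −L dB): F_i = 10^(NF_i/10), G_i = 10^(G_i,dB/10)
  Stage 1: F_1 = 10^(3.44/10) = 2.208, G_1 = 10^(16.2/10) = 41.69
  Stage 2: F_2 = 10^(5.99/10) = 3.972, G_2 = 10^(−5.99/10) = 0.2518
  Stage 3: F_3 = 10^(6.84/10) = 4.831, G_3 = 10^(−4.86/10) = 0.3266
  Stage 4: F_4 = 10^(4.81/10) = 3.027, G_4 = 10^(15.5/10) = 35.48
Friis cascade:
  F = 2.208 + (3.972 − 1)/41.69 + (4.831 − 1)/10.50 + (3.027 − 1)/3.428 = 3.236
NF = 10 log₁₀(3.236) = 5.10 dB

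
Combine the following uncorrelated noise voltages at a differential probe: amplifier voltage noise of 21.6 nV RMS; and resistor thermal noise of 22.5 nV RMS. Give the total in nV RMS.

31.2 nV

Uncorrelated sources add in power (mean-square): V_tot = √(ΣV_i²)
V_tot = √[(2.16×10⁻⁸)² + (2.25×10⁻⁸)²] = 3.12×10⁻⁸ V = 31.2 nV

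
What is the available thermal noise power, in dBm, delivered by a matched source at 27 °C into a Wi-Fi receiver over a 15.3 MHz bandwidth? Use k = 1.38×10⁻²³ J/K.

−102.0 dBm

T = 27 °C + 273.15 = 300.15 K
P_n = kTB = 1.38×10⁻²³ × 300.15 × 1.53×10⁷ = 6.34×10⁻¹⁴ W
In dBm: 10 log₁₀(6.34×10⁻¹⁴ / 10⁻³) = −102.0 dBm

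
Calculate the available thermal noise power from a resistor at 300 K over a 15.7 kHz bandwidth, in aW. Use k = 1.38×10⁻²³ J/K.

65.0 aW

P_n = kTB = 1.38×10⁻²³ × 300 × 1.57×10⁴ = 6.50×10⁻¹⁷ W = 65.0 aW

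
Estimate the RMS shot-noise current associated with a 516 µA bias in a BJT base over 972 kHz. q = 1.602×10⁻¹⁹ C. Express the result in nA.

I_n = √(2qI·B)
2qI·B = 2 × 1.602×10⁻¹⁹ × 5.16×10⁻⁴ × 9.72×10⁵ = 1.61×10⁻¹⁶ A²
I_n = √(1.61×10⁻¹⁶) = 1.27×10⁻⁸ A = 12.7 nA

12.7 nA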